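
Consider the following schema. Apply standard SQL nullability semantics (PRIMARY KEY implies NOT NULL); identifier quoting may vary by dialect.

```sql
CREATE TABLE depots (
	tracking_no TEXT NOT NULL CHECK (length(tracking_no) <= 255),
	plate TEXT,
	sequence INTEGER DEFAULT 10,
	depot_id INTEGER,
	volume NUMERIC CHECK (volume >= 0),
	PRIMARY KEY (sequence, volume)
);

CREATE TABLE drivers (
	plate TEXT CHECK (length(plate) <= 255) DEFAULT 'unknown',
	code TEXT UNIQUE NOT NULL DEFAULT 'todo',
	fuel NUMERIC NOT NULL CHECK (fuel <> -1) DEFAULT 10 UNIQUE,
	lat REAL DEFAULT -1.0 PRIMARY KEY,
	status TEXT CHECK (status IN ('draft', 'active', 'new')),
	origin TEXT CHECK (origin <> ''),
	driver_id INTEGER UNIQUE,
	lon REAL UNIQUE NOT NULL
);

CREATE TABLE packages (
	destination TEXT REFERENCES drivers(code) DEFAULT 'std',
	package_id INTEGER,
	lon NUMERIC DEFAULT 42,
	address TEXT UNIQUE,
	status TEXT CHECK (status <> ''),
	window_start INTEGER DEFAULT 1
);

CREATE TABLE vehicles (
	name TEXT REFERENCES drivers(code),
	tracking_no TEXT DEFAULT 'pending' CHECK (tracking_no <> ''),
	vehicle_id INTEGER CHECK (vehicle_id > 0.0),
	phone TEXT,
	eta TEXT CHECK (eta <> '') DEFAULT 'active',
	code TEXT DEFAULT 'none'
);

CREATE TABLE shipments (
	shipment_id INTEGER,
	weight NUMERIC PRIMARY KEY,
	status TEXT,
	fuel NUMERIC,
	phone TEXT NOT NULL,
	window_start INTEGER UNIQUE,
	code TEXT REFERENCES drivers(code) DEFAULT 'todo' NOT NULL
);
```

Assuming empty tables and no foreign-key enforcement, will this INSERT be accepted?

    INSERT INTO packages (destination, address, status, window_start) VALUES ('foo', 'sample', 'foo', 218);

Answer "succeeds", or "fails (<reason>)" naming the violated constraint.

packages has no NOT NULL or PRIMARY KEY columns.
CHECK constraints: 'foo' satisfies (status <> '').
No constraint is violated.

succeeds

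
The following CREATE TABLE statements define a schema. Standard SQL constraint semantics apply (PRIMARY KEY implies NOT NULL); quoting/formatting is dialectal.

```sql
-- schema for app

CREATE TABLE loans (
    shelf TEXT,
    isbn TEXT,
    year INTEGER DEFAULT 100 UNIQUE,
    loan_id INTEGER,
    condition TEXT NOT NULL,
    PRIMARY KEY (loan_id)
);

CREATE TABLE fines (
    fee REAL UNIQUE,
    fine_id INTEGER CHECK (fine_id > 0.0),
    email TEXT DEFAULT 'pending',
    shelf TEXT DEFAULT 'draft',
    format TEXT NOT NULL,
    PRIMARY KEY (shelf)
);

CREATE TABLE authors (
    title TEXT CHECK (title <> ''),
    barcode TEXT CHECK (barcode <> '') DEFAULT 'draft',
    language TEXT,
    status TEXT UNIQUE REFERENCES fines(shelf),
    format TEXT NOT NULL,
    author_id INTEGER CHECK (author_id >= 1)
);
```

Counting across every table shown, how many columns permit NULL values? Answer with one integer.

loans: 3 nullable (shelf, isbn, year — PK (loan_id) and explicit NOT NULL columns excluded).
fines: 3 nullable (fee, fine_id, email — PK (shelf) and explicit NOT NULL columns excluded).
authors: 5 nullable (title, barcode, language, status, author_id — PK none and explicit NOT NULL columns excluded).
Total: 3 + 3 + 5 = 11.

11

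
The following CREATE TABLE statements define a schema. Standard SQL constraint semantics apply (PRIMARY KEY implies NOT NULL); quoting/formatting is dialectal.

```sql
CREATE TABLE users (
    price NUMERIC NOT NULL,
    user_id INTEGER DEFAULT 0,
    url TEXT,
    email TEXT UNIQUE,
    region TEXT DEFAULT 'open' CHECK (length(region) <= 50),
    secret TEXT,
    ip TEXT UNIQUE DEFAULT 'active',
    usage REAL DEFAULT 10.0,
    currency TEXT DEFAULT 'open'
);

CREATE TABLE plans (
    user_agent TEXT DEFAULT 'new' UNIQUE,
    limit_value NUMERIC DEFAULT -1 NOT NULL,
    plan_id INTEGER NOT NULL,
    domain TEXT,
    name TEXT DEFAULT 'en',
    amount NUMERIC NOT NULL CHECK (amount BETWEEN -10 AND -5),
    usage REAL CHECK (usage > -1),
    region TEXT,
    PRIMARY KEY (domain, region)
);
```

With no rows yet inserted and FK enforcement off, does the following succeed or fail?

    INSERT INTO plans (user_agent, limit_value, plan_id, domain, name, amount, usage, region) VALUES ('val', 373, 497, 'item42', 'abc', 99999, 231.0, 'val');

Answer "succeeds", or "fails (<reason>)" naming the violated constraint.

The value 99999 for amount violates CHECK (amount BETWEEN -10 AND -5).

fails (CHECK on amount)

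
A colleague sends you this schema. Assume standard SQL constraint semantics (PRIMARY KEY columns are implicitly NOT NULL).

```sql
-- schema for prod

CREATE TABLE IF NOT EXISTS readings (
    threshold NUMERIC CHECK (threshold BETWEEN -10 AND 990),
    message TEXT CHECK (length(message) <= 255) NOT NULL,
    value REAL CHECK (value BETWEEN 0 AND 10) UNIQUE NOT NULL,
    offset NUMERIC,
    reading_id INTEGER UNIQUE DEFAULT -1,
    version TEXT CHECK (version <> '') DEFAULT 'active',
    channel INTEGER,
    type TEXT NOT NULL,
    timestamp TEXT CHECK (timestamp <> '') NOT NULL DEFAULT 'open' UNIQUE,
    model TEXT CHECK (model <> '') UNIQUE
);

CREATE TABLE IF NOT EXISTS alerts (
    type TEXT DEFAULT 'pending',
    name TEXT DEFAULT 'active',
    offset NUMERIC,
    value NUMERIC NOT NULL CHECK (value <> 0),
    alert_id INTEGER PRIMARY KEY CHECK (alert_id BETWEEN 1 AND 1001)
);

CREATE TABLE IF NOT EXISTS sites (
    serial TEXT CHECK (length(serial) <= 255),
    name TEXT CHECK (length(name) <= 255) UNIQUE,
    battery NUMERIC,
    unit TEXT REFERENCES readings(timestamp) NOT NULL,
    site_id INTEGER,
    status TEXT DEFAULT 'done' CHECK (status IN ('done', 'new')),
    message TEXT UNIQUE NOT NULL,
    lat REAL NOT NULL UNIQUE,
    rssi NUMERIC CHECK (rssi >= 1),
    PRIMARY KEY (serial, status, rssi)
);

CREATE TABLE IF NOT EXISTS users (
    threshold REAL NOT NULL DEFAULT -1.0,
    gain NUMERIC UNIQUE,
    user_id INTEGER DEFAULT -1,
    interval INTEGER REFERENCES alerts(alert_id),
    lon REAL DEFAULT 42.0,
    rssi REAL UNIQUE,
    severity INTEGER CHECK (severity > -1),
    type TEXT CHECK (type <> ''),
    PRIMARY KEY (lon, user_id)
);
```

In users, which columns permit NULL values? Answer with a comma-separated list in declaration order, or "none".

gain, interval, rssi, severity, type

- threshold: declared NOT NULL → not nullable.
- gain: UNIQUE does not imply NOT NULL → nullable.
- user_id: part of the PRIMARY KEY, which implies NOT NULL → not nullable.
- interval: a foreign key column may be NULL unless separately constrained → nullable.
- lon: part of the PRIMARY KEY, which implies NOT NULL → not nullable.
- rssi: UNIQUE does not imply NOT NULL → nullable.
- severity: CHECK does not forbid NULL (a CHECK constraint passes when its expression is NULL) → nullable.
- type: CHECK does not forbid NULL (a CHECK constraint passes when its expression is NULL) → nullable.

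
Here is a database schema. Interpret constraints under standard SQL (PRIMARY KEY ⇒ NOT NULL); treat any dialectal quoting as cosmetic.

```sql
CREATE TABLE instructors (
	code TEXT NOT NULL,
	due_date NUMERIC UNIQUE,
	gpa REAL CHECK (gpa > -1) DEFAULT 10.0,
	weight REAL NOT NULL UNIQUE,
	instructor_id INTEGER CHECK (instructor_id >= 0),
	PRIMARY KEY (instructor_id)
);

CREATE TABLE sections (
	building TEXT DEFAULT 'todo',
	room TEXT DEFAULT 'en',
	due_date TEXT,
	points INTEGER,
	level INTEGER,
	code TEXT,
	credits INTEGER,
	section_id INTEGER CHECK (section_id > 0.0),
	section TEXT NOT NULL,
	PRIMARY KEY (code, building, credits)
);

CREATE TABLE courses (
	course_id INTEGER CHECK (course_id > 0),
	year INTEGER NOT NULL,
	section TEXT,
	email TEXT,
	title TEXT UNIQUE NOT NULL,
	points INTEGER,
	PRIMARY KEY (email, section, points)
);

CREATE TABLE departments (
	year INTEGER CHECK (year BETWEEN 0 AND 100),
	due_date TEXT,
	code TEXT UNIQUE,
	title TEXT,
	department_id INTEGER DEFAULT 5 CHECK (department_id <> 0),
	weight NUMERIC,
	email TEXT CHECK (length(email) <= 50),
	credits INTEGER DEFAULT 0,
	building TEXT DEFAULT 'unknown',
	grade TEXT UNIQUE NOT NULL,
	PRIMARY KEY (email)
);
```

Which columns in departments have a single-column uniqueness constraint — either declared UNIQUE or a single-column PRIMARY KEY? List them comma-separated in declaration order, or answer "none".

code, email, grade

- year: no UNIQUE or single-column PK constraint.
- due_date: no UNIQUE or single-column PK constraint.
- code: declared UNIQUE → unique.
- title: no UNIQUE or single-column PK constraint.
- department_id: no UNIQUE or single-column PK constraint.
- weight: no UNIQUE or single-column PK constraint.
- email: single-column PRIMARY KEY → unique.
- credits: no UNIQUE or single-column PK constraint.
- building: no UNIQUE or single-column PK constraint.
- grade: declared UNIQUE → unique.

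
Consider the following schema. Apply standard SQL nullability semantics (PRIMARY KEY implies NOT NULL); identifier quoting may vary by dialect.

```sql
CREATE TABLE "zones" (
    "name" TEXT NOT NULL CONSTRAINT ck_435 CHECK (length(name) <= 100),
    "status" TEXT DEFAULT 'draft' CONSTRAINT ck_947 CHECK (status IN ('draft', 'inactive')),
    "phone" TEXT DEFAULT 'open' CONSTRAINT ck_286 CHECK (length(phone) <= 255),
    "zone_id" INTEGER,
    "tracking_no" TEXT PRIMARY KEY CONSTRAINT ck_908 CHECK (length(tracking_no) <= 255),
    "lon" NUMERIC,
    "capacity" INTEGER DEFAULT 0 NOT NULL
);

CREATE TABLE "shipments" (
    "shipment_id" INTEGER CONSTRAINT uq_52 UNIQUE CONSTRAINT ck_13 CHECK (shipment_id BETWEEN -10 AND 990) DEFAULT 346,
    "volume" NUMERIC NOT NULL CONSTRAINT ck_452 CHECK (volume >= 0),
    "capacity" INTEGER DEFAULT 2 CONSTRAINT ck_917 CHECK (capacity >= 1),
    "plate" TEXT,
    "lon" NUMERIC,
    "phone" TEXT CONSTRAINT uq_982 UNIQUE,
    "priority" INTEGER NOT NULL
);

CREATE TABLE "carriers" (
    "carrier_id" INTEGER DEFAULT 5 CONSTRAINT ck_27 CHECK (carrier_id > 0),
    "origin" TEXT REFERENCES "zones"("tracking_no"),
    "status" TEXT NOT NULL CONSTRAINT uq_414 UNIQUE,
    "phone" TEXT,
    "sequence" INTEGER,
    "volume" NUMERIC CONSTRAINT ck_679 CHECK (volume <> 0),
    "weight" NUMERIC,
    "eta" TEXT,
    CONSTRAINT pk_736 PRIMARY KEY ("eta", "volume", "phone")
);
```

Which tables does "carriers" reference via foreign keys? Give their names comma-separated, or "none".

- origin REFERENCES zones(tracking_no).

zones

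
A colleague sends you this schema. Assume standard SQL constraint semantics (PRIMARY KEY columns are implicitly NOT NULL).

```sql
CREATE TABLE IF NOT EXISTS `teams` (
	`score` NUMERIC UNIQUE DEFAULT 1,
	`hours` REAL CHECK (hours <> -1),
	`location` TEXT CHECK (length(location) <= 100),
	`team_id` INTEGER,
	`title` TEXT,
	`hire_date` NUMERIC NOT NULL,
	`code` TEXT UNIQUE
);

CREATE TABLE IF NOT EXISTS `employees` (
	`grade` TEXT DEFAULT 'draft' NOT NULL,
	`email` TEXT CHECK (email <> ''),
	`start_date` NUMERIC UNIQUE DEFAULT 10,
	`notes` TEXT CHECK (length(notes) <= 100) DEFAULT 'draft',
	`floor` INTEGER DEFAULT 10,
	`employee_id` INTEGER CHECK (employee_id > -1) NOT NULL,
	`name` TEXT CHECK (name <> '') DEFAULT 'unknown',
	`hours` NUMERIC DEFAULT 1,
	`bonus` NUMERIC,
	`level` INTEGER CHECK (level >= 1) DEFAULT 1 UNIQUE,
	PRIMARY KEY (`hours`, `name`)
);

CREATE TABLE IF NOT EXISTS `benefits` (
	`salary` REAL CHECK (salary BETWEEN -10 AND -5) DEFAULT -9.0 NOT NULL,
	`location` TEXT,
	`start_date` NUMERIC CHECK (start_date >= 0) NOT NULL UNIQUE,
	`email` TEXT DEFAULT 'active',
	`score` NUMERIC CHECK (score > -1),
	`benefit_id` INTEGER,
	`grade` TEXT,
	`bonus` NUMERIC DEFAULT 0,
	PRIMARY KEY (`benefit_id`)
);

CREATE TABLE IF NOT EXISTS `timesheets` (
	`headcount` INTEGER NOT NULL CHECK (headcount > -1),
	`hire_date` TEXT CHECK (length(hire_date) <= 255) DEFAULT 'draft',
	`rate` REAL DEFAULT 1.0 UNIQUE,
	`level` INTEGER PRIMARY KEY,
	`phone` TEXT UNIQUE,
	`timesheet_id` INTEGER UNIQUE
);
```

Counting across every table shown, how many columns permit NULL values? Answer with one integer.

21

teams: 6 nullable (score, hours, location, team_id, title, code — PK none and explicit NOT NULL columns excluded).
employees: 6 nullable (email, start_date, notes, floor, bonus, level — PK (hours, name) and explicit NOT NULL columns excluded).
benefits: 5 nullable (location, email, score, grade, bonus — PK (benefit_id) and explicit NOT NULL columns excluded).
timesheets: 4 nullable (hire_date, rate, phone, timesheet_id — PK (level) and explicit NOT NULL columns excluded).
Total: 6 + 6 + 5 + 4 = 21.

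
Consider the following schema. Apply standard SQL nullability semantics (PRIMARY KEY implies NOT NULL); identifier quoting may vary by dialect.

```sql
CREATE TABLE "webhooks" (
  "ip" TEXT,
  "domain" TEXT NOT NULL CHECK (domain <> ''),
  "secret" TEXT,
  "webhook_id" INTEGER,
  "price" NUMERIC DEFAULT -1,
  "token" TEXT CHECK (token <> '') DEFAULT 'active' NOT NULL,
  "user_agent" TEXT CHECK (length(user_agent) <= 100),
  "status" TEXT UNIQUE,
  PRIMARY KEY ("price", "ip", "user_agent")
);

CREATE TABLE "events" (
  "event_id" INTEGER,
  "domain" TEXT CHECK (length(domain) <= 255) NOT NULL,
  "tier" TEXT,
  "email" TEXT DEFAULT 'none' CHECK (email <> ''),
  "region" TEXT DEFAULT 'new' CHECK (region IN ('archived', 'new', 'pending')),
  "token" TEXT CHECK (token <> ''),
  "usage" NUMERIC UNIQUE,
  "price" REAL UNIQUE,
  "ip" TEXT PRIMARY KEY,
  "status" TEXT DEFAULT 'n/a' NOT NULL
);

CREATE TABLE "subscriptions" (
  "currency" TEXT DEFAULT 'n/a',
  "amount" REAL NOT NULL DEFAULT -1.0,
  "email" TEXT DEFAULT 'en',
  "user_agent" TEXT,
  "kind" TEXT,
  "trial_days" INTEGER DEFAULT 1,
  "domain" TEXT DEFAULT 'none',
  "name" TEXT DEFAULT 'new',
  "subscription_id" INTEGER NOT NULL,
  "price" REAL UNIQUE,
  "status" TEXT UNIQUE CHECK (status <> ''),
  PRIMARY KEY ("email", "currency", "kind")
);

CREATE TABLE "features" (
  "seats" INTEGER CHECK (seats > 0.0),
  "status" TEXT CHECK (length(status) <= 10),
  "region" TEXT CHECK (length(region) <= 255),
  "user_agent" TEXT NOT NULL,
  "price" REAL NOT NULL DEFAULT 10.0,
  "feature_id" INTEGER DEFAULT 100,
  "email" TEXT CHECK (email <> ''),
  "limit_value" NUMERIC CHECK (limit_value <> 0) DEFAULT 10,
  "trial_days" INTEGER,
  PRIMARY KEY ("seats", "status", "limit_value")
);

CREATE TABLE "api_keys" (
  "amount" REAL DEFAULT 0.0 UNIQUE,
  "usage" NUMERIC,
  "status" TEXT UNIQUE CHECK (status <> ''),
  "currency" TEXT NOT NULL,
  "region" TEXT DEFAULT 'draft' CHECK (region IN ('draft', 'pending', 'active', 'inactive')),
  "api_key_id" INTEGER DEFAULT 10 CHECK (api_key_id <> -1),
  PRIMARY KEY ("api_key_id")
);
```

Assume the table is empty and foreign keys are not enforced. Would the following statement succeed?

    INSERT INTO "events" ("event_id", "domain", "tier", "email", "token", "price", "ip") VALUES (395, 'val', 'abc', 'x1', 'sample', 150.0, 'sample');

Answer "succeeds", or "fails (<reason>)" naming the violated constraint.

NOT NULL columns: domain is supplied; ip is supplied; status defaults to 'n/a'.
CHECK constraints: 'val' satisfies (length(domain) <= 255); 'x1' satisfies (email <> ''); 'sample' satisfies (token <> '').
No constraint is violated.

succeeds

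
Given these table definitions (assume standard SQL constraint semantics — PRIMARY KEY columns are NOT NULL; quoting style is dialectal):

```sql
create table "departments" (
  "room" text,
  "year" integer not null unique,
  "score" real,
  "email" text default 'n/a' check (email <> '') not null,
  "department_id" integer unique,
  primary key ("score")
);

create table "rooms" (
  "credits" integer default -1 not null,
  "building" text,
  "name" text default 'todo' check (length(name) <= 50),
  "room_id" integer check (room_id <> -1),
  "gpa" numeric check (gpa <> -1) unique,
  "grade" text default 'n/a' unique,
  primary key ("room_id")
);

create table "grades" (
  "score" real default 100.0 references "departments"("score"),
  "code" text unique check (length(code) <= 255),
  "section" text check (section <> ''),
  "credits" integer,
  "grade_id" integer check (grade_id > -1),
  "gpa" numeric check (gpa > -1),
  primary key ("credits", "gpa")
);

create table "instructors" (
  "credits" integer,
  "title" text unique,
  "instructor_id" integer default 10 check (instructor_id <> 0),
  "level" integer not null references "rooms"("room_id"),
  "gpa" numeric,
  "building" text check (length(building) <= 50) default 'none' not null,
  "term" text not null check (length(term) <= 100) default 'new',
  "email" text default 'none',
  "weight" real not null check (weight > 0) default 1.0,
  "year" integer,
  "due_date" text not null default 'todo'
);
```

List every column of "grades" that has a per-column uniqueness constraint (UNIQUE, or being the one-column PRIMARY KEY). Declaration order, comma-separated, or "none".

- score: no UNIQUE or single-column PK constraint.
- code: declared UNIQUE → unique.
- section: no UNIQUE or single-column PK constraint.
- credits: part of a composite PRIMARY KEY — only the tuple is unique, not this column on its own.
- grade_id: no UNIQUE or single-column PK constraint.
- gpa: part of a composite PRIMARY KEY — only the tuple is unique, not this column on its own.

code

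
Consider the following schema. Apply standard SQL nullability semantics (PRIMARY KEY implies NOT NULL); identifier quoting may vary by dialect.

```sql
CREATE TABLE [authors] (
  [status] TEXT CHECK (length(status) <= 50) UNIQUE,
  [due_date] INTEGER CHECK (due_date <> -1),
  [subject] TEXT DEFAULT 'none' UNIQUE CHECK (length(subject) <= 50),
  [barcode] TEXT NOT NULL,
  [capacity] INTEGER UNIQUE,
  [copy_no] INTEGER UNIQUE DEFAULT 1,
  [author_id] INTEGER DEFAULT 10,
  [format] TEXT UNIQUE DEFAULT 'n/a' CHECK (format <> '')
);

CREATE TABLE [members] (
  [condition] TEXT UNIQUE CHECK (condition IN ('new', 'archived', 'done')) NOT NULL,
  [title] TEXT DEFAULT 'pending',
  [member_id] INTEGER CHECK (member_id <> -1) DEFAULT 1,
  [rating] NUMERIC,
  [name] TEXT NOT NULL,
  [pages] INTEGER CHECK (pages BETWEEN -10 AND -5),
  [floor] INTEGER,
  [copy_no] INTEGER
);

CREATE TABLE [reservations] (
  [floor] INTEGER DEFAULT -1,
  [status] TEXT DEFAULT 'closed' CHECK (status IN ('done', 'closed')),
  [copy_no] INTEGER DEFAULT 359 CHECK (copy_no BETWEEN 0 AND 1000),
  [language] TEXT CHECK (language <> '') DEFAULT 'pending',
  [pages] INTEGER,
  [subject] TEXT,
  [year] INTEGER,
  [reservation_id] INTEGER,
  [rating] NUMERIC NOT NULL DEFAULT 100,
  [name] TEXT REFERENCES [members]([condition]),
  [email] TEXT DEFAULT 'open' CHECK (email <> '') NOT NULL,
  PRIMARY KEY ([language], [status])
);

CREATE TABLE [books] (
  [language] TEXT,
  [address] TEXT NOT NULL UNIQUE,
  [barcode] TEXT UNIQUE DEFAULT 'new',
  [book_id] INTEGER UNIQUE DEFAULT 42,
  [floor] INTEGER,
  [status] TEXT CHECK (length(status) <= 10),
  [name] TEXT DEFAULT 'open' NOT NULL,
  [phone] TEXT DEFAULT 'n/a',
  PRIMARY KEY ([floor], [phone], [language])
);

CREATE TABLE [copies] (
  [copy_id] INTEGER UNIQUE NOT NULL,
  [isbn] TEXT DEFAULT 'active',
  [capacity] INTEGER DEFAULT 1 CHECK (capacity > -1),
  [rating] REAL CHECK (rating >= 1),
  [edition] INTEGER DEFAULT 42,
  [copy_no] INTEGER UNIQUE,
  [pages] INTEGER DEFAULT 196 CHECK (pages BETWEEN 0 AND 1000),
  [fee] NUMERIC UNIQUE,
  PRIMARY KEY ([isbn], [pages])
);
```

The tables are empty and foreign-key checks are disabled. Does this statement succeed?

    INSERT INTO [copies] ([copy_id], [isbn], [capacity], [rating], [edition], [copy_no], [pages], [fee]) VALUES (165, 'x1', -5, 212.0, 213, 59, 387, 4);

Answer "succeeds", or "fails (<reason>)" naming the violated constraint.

The value -5 for capacity violates CHECK (capacity > -1).

fails (CHECK on capacity)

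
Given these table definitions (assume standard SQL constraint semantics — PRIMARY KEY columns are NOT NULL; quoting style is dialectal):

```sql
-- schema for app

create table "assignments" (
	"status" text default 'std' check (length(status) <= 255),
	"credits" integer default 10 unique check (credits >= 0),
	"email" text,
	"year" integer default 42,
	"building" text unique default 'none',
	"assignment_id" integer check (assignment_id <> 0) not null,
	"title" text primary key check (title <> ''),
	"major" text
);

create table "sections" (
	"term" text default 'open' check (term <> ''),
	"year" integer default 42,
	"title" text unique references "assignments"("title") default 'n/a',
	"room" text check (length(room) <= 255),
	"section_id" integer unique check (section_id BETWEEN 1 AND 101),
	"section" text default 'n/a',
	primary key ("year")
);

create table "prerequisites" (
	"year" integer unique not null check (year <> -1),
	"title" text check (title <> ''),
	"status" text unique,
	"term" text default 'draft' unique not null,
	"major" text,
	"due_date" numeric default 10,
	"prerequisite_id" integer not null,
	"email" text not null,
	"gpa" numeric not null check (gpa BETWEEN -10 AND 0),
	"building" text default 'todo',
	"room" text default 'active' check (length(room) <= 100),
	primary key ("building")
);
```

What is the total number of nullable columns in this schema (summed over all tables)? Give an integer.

assignments: 6 nullable (status, credits, email, year, building, major — PK (title) and explicit NOT NULL columns excluded).
sections: 5 nullable (term, title, room, section_id, section — PK (year) and explicit NOT NULL columns excluded).
prerequisites: 5 nullable (title, status, major, due_date, room — PK (building) and explicit NOT NULL columns excluded).
Total: 6 + 5 + 5 = 16.

16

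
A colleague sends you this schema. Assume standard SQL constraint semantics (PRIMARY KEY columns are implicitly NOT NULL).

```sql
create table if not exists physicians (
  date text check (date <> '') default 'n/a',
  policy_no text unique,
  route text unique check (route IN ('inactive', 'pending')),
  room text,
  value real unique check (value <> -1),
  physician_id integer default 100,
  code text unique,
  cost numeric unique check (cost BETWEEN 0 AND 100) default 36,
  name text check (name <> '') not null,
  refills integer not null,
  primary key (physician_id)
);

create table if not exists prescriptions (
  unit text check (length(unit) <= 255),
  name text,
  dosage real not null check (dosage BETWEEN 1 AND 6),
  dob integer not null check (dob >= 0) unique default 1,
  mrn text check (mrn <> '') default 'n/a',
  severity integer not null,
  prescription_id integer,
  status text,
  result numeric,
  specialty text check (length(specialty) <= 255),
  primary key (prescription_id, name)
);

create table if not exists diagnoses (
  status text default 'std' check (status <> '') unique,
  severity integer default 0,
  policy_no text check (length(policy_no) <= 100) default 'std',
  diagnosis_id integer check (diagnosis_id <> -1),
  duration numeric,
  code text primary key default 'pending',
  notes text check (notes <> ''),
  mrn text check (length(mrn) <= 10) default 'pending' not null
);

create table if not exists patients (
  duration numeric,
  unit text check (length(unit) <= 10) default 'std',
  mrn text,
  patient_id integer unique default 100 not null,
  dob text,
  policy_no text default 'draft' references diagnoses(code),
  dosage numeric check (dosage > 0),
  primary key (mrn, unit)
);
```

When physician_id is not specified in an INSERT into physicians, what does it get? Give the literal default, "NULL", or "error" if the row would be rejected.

physician_id has an explicit DEFAULT 100.
When the column is omitted from an INSERT, that default is used.

100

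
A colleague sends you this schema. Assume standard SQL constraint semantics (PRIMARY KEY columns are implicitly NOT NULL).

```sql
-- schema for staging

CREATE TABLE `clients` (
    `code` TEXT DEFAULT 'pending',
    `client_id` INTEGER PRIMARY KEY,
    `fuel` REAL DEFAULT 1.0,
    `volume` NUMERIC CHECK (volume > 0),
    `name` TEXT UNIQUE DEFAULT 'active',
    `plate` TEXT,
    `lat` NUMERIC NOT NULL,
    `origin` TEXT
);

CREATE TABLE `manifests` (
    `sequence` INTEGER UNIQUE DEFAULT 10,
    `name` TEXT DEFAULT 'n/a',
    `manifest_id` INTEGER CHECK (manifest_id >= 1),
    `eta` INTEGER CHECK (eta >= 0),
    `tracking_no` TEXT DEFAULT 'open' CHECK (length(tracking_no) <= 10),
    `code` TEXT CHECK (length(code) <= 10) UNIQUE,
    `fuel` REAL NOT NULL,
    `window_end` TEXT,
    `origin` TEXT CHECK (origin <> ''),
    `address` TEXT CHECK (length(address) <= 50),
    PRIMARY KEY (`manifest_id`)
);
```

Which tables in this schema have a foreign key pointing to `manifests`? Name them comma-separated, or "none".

No REFERENCES clause anywhere in the schema names manifests.

none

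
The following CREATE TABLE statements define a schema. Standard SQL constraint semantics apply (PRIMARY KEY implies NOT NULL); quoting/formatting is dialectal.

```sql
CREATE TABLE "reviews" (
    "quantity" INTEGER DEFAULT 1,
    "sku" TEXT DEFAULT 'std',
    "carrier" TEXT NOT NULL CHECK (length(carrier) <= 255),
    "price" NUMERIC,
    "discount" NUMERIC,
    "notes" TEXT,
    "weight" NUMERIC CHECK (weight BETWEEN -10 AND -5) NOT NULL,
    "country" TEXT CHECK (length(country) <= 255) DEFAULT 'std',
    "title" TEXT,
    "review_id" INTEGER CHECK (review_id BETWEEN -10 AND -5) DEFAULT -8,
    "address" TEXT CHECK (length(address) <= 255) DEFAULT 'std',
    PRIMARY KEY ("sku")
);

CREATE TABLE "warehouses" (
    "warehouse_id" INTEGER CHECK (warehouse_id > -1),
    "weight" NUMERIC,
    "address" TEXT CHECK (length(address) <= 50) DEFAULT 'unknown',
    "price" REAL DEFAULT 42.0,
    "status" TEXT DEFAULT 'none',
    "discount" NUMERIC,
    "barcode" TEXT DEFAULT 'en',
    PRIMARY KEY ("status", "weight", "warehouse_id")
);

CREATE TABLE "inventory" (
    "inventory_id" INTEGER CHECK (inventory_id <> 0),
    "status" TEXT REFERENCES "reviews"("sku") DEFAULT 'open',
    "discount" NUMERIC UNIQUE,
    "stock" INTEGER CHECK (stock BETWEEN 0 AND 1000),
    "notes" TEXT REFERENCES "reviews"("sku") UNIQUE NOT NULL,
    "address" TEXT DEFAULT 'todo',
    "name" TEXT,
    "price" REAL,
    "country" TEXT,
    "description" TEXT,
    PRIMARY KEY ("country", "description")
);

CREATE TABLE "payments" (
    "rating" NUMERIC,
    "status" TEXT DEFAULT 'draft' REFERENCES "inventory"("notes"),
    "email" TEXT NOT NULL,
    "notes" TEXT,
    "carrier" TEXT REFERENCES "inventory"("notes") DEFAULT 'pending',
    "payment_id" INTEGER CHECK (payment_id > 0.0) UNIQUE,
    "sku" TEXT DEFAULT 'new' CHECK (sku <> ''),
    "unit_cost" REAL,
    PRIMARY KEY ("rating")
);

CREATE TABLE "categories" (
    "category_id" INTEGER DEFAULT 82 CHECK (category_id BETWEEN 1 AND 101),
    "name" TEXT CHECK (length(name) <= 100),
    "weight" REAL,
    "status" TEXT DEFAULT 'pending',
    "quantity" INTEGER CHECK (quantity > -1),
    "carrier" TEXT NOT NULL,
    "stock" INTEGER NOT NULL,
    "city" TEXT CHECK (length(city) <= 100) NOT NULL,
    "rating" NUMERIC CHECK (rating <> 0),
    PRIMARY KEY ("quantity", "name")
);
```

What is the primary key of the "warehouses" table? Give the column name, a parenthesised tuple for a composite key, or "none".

A table-level PRIMARY KEY clause names 3 columns: status, weight, warehouse_id.
This is a composite key — the combination is unique, not each column individually.

(status, weight, warehouse_id)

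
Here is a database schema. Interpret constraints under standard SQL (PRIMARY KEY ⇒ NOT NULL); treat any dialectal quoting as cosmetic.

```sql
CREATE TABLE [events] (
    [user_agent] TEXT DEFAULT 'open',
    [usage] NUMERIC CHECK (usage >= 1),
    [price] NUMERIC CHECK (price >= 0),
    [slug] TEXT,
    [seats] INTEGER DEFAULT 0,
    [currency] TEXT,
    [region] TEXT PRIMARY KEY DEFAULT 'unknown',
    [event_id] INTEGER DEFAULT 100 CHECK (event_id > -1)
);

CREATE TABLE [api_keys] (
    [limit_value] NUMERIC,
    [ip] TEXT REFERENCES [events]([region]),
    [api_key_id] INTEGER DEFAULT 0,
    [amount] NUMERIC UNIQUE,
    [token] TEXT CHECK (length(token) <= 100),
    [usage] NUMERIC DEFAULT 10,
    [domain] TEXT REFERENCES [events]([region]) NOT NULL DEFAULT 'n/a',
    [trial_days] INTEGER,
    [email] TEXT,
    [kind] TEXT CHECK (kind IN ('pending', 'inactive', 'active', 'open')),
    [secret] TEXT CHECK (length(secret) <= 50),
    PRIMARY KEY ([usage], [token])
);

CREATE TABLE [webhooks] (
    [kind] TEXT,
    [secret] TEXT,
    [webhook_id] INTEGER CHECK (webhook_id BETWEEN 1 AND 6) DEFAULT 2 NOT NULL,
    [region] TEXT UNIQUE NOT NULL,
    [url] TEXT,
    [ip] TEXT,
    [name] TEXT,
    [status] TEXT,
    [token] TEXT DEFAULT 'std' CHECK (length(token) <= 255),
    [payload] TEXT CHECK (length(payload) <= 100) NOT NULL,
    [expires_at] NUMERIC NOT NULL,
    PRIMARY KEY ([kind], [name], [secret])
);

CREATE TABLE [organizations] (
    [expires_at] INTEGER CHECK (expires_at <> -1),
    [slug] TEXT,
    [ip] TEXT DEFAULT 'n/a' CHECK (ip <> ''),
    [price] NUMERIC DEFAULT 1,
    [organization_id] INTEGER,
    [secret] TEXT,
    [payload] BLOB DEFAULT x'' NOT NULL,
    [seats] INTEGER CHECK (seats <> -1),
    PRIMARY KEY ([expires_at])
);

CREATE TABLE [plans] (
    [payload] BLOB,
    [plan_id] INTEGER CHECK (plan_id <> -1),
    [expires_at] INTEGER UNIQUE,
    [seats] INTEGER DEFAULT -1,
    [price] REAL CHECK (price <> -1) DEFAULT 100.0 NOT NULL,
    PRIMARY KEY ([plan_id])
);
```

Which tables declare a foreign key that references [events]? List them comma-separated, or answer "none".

api_keys

- api_keys.ip references events(region).
- api_keys.domain references events(region).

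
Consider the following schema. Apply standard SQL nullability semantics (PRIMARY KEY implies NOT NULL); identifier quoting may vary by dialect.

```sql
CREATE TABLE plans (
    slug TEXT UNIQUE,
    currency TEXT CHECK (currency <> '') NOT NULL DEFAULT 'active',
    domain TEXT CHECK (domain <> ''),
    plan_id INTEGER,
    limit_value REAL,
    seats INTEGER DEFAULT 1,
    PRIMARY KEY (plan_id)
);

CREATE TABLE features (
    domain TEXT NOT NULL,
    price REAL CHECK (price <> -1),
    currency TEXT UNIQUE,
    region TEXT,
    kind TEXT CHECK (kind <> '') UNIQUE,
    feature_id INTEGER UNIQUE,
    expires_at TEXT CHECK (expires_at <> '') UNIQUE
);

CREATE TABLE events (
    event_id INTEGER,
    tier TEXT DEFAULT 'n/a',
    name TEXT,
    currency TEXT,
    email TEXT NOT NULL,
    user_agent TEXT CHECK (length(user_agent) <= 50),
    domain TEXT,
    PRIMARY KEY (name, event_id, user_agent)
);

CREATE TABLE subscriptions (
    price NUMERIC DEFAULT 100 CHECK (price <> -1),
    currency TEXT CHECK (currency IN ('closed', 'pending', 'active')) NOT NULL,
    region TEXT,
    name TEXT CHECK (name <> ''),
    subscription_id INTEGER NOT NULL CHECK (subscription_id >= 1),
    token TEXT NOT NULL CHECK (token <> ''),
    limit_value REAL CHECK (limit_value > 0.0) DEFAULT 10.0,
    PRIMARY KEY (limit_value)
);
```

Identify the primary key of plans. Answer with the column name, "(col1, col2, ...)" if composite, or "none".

plan_id is declared PRIMARY KEY as a table-level PRIMARY KEY clause.

plan_id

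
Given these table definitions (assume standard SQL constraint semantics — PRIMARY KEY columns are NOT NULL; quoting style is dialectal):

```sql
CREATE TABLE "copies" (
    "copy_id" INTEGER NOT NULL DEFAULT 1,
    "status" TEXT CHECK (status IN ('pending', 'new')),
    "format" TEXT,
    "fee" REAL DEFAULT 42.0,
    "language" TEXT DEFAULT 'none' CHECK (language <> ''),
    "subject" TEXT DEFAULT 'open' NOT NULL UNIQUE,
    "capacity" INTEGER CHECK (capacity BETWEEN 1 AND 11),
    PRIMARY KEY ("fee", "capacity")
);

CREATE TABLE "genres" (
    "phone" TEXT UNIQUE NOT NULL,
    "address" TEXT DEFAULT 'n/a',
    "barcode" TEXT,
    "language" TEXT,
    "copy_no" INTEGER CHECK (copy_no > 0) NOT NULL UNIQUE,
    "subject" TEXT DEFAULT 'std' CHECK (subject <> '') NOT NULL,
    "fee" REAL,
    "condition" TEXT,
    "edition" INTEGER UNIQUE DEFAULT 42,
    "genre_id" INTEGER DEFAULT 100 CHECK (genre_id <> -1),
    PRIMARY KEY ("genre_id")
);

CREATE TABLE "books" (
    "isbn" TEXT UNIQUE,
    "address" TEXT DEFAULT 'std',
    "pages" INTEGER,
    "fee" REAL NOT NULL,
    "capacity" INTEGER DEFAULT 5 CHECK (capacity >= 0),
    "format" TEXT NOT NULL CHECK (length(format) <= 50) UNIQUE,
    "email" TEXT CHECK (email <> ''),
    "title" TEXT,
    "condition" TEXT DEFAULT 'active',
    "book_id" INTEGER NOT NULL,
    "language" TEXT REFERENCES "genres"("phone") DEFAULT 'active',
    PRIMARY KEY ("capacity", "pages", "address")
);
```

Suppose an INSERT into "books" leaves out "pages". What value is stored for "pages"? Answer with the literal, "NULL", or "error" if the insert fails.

pages has no DEFAULT clause.
Omitting it would insert NULL, but it is part of the PRIMARY KEY, so the INSERT fails.

error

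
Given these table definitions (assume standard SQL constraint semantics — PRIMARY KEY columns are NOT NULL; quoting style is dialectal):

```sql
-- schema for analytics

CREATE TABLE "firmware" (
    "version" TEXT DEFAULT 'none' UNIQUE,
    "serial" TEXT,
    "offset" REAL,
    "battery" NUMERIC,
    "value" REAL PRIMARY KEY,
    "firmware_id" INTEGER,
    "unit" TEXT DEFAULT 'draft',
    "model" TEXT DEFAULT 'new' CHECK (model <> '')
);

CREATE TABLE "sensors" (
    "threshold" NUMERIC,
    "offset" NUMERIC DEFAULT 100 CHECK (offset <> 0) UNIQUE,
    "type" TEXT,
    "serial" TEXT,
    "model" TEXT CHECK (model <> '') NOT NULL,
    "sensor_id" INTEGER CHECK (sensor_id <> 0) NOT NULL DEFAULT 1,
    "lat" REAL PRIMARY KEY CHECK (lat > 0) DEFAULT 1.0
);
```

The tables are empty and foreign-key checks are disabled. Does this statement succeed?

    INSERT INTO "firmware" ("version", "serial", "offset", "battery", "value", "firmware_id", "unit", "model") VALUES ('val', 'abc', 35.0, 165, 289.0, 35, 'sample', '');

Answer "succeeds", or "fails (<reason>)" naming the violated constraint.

fails (CHECK on model)

The value '' for model violates CHECK (model <> '').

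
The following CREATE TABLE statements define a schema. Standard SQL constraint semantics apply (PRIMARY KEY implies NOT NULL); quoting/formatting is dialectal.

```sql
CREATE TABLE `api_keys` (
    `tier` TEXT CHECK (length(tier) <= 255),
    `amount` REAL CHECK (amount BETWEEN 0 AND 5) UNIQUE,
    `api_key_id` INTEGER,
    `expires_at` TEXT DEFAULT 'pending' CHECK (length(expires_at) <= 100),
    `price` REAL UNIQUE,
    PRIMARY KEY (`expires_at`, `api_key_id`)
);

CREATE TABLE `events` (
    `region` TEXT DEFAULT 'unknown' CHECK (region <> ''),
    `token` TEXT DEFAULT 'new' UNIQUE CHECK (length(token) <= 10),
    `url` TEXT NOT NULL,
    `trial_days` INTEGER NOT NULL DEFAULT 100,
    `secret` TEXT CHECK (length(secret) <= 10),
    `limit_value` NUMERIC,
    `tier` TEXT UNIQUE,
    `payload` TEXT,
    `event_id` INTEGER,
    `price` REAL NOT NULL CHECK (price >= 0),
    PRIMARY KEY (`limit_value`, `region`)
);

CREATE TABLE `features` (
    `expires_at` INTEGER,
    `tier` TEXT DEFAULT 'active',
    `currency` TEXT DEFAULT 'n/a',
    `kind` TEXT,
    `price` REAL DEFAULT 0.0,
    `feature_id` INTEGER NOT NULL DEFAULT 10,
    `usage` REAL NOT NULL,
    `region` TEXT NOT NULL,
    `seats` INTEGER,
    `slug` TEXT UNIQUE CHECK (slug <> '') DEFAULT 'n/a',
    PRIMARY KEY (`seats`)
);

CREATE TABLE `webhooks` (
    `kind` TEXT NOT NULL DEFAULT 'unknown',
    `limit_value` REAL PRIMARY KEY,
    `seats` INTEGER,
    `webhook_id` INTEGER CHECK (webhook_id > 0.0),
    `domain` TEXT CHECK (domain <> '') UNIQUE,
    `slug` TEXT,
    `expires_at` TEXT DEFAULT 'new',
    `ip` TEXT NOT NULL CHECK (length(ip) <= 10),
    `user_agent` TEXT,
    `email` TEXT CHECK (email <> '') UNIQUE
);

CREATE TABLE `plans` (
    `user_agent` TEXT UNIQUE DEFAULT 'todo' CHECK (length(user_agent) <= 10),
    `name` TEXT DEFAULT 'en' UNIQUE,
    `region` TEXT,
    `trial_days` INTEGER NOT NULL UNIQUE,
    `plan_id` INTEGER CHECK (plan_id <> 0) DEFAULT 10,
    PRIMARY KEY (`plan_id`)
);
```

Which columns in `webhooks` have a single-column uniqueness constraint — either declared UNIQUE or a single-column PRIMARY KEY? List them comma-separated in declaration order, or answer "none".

limit_value, domain, email

- kind: no UNIQUE or single-column PK constraint.
- limit_value: single-column PRIMARY KEY → unique.
- seats: no UNIQUE or single-column PK constraint.
- webhook_id: no UNIQUE or single-column PK constraint.
- domain: declared UNIQUE → unique.
- slug: no UNIQUE or single-column PK constraint.
- expires_at: no UNIQUE or single-column PK constraint.
- ip: no UNIQUE or single-column PK constraint.
- user_agent: no UNIQUE or single-column PK constraint.
- email: declared UNIQUE → unique.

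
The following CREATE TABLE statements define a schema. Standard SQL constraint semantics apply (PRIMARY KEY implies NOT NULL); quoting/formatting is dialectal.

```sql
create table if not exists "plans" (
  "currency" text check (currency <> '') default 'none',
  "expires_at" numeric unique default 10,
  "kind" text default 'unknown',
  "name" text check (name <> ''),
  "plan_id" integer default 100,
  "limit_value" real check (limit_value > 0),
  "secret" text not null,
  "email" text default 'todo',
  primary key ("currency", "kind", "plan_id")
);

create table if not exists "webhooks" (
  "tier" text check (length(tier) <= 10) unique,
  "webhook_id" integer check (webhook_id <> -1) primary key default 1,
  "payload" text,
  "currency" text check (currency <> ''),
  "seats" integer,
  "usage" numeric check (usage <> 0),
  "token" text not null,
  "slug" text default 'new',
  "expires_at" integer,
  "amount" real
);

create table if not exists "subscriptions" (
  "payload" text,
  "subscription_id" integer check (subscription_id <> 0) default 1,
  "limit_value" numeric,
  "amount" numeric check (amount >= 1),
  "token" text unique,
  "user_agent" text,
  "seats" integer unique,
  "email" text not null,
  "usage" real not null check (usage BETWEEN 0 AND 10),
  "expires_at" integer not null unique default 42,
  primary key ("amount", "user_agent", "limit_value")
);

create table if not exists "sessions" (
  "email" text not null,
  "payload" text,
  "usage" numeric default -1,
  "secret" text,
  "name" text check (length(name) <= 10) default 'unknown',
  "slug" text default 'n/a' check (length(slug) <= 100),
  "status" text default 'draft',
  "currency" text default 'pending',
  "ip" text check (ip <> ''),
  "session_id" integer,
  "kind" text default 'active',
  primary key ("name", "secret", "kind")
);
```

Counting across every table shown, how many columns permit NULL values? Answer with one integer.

plans: 4 nullable (expires_at, name, limit_value, email — PK (currency, kind, plan_id) and explicit NOT NULL columns excluded).
webhooks: 8 nullable (tier, payload, currency, seats, usage, slug, expires_at, amount — PK (webhook_id) and explicit NOT NULL columns excluded).
subscriptions: 4 nullable (payload, subscription_id, token, seats — PK (amount, user_agent, limit_value) and explicit NOT NULL columns excluded).
sessions: 7 nullable (payload, usage, slug, status, currency, ip, session_id — PK (name, secret, kind) and explicit NOT NULL columns excluded).
Total: 4 + 8 + 4 + 7 = 23.

23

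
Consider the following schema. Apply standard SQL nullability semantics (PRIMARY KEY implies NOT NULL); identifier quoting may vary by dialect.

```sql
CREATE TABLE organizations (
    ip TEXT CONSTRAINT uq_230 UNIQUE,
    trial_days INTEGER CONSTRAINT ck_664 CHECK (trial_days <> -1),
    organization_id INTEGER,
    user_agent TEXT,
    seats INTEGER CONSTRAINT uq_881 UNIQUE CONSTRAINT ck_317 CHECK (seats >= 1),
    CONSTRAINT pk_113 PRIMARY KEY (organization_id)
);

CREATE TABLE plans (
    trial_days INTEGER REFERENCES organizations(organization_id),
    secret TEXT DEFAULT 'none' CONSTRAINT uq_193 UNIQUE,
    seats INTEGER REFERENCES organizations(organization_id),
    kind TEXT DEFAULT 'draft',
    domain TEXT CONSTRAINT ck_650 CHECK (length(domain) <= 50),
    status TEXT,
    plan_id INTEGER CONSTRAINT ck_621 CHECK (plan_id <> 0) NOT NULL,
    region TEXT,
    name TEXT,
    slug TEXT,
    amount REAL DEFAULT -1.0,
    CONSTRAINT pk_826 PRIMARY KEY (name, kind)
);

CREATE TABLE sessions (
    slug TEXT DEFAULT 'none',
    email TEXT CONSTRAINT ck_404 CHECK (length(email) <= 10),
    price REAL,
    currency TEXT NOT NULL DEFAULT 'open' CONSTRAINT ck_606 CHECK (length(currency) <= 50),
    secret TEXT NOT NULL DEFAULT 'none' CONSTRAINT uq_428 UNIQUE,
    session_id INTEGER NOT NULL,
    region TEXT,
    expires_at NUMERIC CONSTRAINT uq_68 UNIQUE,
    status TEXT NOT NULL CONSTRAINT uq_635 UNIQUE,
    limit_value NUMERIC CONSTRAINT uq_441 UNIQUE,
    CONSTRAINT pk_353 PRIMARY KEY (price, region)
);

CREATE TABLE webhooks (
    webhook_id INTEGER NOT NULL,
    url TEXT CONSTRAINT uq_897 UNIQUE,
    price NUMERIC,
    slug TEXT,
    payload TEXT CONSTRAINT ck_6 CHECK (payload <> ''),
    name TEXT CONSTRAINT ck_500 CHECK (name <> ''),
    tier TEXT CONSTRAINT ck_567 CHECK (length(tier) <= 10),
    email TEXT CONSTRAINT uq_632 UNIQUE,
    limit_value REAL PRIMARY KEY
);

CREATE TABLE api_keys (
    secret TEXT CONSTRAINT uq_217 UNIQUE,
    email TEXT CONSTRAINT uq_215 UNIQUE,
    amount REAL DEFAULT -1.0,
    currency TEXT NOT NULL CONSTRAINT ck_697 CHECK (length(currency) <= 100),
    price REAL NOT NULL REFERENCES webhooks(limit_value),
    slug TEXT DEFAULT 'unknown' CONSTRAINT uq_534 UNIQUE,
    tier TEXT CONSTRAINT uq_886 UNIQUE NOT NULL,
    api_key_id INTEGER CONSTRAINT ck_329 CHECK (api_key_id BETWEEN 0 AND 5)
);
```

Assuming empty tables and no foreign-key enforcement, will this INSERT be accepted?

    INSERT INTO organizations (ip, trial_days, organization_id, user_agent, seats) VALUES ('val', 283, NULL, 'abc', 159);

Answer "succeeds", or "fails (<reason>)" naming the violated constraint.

fails (NOT NULL on organization_id)

organization_id is explicitly set to NULL, but organization_id is part of the PRIMARY KEY (implied NOT NULL).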